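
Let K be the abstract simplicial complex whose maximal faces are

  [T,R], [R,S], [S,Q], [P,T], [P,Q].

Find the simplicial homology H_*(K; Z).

Order the vertices as P < Q < R < S < T. Listing each simplex with vertices in this order, K has dimension 1 with simplices:

  0-simplices (5): P, Q, R, S, T
  1-simplices (5): PQ, PT, QS, RS, RT

so the chain groups are C_0 ≅ Z^5, C_1 ≅ Z^5.

The boundary map ∂_1: C_1 → C_0 sends each edge [p,q] (with p < q) to q − p. For instance
  ∂PQ = Q − P.
As a 5×5 matrix over Z this has rank 4, with invariant factors (1,1,1,1).

Reading off H_k = ker ∂_k / im ∂_{k+1}:

  H_0: rank C_0 − rank ∂_1 = 5 − 4 = 1, and the invariant factors of ∂_1 are all 1, so H_0 ≅ Z.
  H_1: rank ker ∂_1 − rank ∂_2 = (5 − 4) − 0 = 1, and there is no ∂_2, so H_1 ≅ Z.

As a check, the Euler characteristic is 5 − 5 = 0, which agrees with 1 − 1 = 0.
(K is a triangulation of the circle S^1.)

H_0 ≅ Z,  H_1 ≅ Z.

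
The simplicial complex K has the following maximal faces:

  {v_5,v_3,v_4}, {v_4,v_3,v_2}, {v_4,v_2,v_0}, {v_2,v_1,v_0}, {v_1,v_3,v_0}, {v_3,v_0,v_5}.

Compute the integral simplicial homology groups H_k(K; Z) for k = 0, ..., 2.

We work with the vertex ordering v_0 < v_1 < v_2 < v_3 < v_4 < v_5. The simplices of K, each written with vertices in increasing order, are:

  0-simplices (6): [v_0], [v_1], [v_2], [v_3], [v_4], [v_5]
  1-simplices (12): [v_0,v_1], [v_0,v_2], [v_0,v_3], [v_0,v_4], [v_0,v_5], [v_1,v_2], [v_1,v_3], [v_2,v_3], [v_2,v_4], [v_3,v_4], [v_3,v_5], [v_4,v_5]
  2-simplices (6): [v_0,v_1,v_2], [v_0,v_1,v_3], [v_0,v_2,v_4], [v_0,v_3,v_5], [v_2,v_3,v_4], [v_3,v_4,v_5]

giving chain groups C_0 ≅ Z^6, C_1 ≅ Z^12, C_2 ≅ Z^6.

∂_1: C_1 → C_0 is given by ∂[p,q] = [q] − [p].
This gives a 6×12 integer matrix of rank 5; reducing to Smith normal form yields diagonal entries (1,1,1,1,1).

Boundary ∂_2: C_2 → C_1 acts by ∂[p,q,r] = [q,r] − [p,r] + [p,q]. For instance
  ∂[v_0,v_1,v_2] = [v_1,v_2] − [v_0,v_2] + [v_0,v_1],
  ∂[v_0,v_2,v_4] = [v_2,v_4] − [v_0,v_4] + [v_0,v_2].
The 12×6 boundary matrix has rank 6 and Smith normal form diag(1,1,1,1,1,1).

Reading off H_k = ker ∂_k / im ∂_{k+1}:

  H_0: rank C_0 − rank ∂_1 = 6 − 5 = 1, and the invariant factors of ∂_1 are all 1, so H_0 = Z.
  H_1: rank ker ∂_1 − rank ∂_2 = (12 − 5) − 6 = 1, and the invariant factors of ∂_2 are all 1, so H_1 = Z.
  H_2: rank ker ∂_2 − rank ∂_3 = (6 − 6) − 0 = 0, and there is no ∂_3, so H_2 = 0.

As a check, the Euler characteristic is 6 − 12 + 6 = 0, which agrees with 1 − 1 + 0 = 0.

H_0 = Z,  H_1 = Z,  H_2 = 0.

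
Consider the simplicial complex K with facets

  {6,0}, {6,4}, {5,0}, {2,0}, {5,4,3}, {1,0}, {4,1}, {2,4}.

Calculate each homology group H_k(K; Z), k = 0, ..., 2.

H_0 ≅ Z,  H_1 ≅ Z^3,  H_2 = 0.

Fix the vertex order 0 < 1 < 2 < 3 < 4 < 5 < 6 and write every simplex with vertices in increasing order. Then dim K = 2 and the simplices of K are:

  0-simplices (7): [0], [1], [2], [3], [4], [5], [6]
  1-simplices (10): [0,1], [0,2], [0,5], [0,6], [1,4], [2,4], [3,4], [3,5], [4,5], [4,6]
  2-simplices (1): [3,4,5]

giving chain groups C_0 ≅ Z^7, C_1 ≅ Z^10, C_2 ≅ Z^1.

The boundary map ∂_1: C_1 → C_0 maps an edge to its endpoints' difference, ∂[p,q] = q − p. For instance
  ∂[0,1] = [1] − [0].
This gives a 7×10 integer matrix of rank 6; reducing to Smith normal form yields diagonal entries (1,1,1,1,1,1).

The boundary map ∂_2: C_2 → C_1 acts by ∂[p,q,r] = [q,r] − [p,r] + [p,q]. For instance
  ∂[3,4,5] = [4,5] − [3,5] + [3,4].
As a 10×1 matrix over Z this has rank 1, with invariant factors (1).

Reading off H_k = ker ∂_k / im ∂_{k+1}:

  H_0: rank C_0 − rank ∂_1 = 7 − 6 = 1, and the invariant factors of ∂_1 are all 1, so H_0 ≅ Z.
  H_1: rank ker ∂_1 − rank ∂_2 = (10 − 6) − 1 = 3, and the invariant factors of ∂_2 are all 1, so H_1 ≅ Z^3.
  H_2: rank ker ∂_2 − rank ∂_3 = (1 − 1) − 0 = 0, and there is no ∂_3, so H_2 ≅ 0.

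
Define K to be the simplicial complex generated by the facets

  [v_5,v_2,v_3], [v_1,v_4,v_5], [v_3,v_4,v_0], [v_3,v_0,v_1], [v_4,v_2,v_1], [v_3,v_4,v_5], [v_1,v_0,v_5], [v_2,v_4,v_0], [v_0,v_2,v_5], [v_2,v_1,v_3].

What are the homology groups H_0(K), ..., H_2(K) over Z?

H_0 = Z,  H_1 = Z/2,  H_2 = 0.

Order the vertices as v_0 < v_1 < v_2 < v_3 < v_4 < v_5. Listing each simplex with vertices in this order, K has dimension 2 with simplices:

  0-simplices (6): [v_0], [v_1], [v_2], [v_3], [v_4], [v_5]
  1-simplices (15): (15 of them)
  2-simplices (10): [v_0,v_1,v_3], [v_0,v_1,v_5], [v_0,v_2,v_4], [v_0,v_2,v_5], [v_0,v_3,v_4], [v_1,v_2,v_3], [v_1,v_2,v_4], [v_1,v_4,v_5], [v_2,v_3,v_5], [v_3,v_4,v_5]

so the chain groups are C_0 ≅ Z^6, C_1 ≅ Z^15, C_2 ≅ Z^10.

∂_1: C_1 → C_0 sends each edge [p,q] (with p < q) to q − p. For instance
  ∂[v_1,v_5] = [v_5] − [v_1].
This gives a 6×15 integer matrix of rank 5; reducing to Smith normal form yields diagonal entries (1,1,1,1,1).

∂_2: C_2 → C_1 acts by ∂[p,q,r] = [q,r] − [p,r] + [p,q]. For instance
  ∂[v_1,v_2,v_4] = [v_2,v_4] − [v_1,v_4] + [v_1,v_2],
  ∂[v_3,v_4,v_5] = [v_4,v_5] − [v_3,v_5] + [v_3,v_4].
This gives a 15×10 integer matrix of rank 10; reducing to Smith normal form yields diagonal entries (1,1,1,1,1,1,1,1,1,2).

Reading off H_k = ker ∂_k / im ∂_{k+1}:

  H_0: rank C_0 − rank ∂_1 = 6 − 5 = 1, and the invariant factors of ∂_1 are all 1, so H_0 = Z.
  H_1: rank ker ∂_1 − rank ∂_2 = (15 − 5) − 10 = 0, and ∂_2 has invariant factor 2 > 1, so H_1 = Z/2.
  H_2: rank ker ∂_2 − rank ∂_3 = (10 − 10) − 0 = 0, and there is no ∂_3, so H_2 = 0.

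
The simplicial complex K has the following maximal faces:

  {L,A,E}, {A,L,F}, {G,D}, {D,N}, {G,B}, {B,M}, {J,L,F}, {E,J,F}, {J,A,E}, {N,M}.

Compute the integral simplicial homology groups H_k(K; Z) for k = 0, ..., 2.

Take the total order A < B < D < E < F < G < J < L < M < N on the vertex set. Then K (dimension 2) consists of the simplices:

  0-simplices (10): A, B, D, E, F, G, J, L, M, N
  1-simplices (15): AE, AF, AJ, AL, BG, BM, DG, DN, EF, EJ, EL, FJ, FL, JL, MN
  2-simplices (5): AEJ, AEL, AFL, EFJ, FJL

giving chain groups C_0 ≅ Z^10, C_1 ≅ Z^15, C_2 ≅ Z^5.

∂_1: C_1 → C_0 is given by ∂[p,q] = [q] − [p]. For instance
  ∂AJ = J − A.
The 10×15 boundary matrix has rank 8 and Smith normal form diag(1,1,1,1,1,1,1,1).

Boundary ∂_2: C_2 → C_1 acts by ∂[p,q,r] = [q,r] − [p,r] + [p,q]. For instance
  ∂AEJ = EJ − AJ + AE,
  ∂FJL = JL − FL + FJ.
As a 15×5 matrix over Z this has rank 5, with invariant factors (1,1,1,1,1).

From H_k ≅ ker(∂_k) / im(∂_{k+1}) we obtain:

  H_0: rank C_0 − rank ∂_1 = 10 − 8 = 2, and the invariant factors of ∂_1 are all 1, so H_0 ≅ Z^2.
  H_1: rank ker ∂_1 − rank ∂_2 = (15 − 8) − 5 = 2, and the invariant factors of ∂_2 are all 1, so H_1 ≅ Z^2.
  H_2: rank ker ∂_2 − rank ∂_3 = (5 − 5) − 0 = 0, and there is no ∂_3, so H_2 ≅ 0.

H_0 = Z^2,  H_1 = Z^2,  H_2 = 0.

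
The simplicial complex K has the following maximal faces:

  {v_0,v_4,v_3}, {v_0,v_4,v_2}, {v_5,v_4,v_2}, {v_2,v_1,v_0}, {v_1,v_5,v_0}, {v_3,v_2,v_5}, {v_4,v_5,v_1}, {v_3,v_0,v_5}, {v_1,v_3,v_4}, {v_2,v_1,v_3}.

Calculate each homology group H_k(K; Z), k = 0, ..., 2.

Take the total order v_0 < v_1 < v_2 < v_3 < v_4 < v_5 on the vertex set. Then K (dimension 2) consists of the simplices:

  0-simplices (6): [v_0], [v_1], [v_2], [v_3], [v_4], [v_5]
  1-simplices (15): (15 of them)
  2-simplices (10): [v_0,v_1,v_2], [v_0,v_1,v_5], [v_0,v_2,v_4], [v_0,v_3,v_4], [v_0,v_3,v_5], [v_1,v_2,v_3], [v_1,v_3,v_4], [v_1,v_4,v_5], [v_2,v_3,v_5], [v_2,v_4,v_5]

giving chain groups C_0 ≅ Z^6, C_1 ≅ Z^15, C_2 ≅ Z^10.

The boundary map ∂_1: C_1 → C_0 is given by ∂[p,q] = [q] − [p].
The 6×15 boundary matrix has rank 5 and Smith normal form diag(1,1,1,1,1).

∂_2: C_2 → C_1 sends each 2-simplex [p,q,r] to [q,r] − [p,r] + [p,q]. For instance
  ∂[v_0,v_2,v_4] = [v_2,v_4] − [v_0,v_4] + [v_0,v_2],
  ∂[v_0,v_3,v_5] = [v_3,v_5] − [v_0,v_5] + [v_0,v_3].
The 15×10 boundary matrix has rank 10 and Smith normal form diag(1,1,1,1,1,1,1,1,1,2).

Now H_k = ker ∂_k / im ∂_{k+1}, so:

  H_0: rank C_0 − rank ∂_1 = 6 − 5 = 1, and the invariant factors of ∂_1 are all 1, so H_0 = Z.
  H_1: rank ker ∂_1 − rank ∂_2 = (15 − 5) − 10 = 0, and ∂_2 has invariant factor 2 > 1, so H_1 = Z_2.
  H_2: rank ker ∂_2 − rank ∂_3 = (10 − 10) − 0 = 0, and there is no ∂_3, so H_2 = 0.

H_0 = Z,  H_1 = Z_2,  H_2 = 0.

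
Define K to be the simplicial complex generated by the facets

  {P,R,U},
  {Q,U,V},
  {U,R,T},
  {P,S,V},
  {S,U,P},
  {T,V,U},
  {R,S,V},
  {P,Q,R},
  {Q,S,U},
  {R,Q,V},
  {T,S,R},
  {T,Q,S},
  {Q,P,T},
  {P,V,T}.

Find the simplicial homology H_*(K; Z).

H_0 = Z,  H_1 = Z^2,  H_2 = Z.

We work with the vertex ordering P < Q < R < S < T < U < V. The simplices of K, each written with vertices in increasing order, are:

  0-simplices (7): P, Q, R, S, T, U, V
  1-simplices (21): PQ, PR, PS, PT, PU, PV, QR, QS, QT, QU, QV, RS, RT, RU, RV, ST, SU, SV, TU, TV, UV
  2-simplices (14): PQR, PQT, PRU, PSU, PSV, PTV, QRV, QST, QSU, QUV, RST, RSV, RTU, TUV

so the chain groups are C_0 ≅ Z^7, C_1 ≅ Z^21, C_2 ≅ Z^14.

∂_1: C_1 → C_0 is given by ∂[p,q] = [q] − [p].
This gives a 7×21 integer matrix of rank 6; reducing to Smith normal form yields diagonal entries (1,1,1,1,1,1).

∂_2: C_2 → C_1 maps a triangle to the signed sum of its edges. For instance
  ∂QUV = UV − QV + QU,
  ∂PQT = QT − PT + PQ.
The resulting 21×14 matrix has rank 13, and its Smith normal form has invariant factors (1,1,1,1,1,1,1,1,1,1,1,1,1).

Computing H_k = (kernel of ∂_k) / (image of ∂_{k+1}):

  H_0: rank C_0 − rank ∂_1 = 7 − 6 = 1, and the invariant factors of ∂_1 are all 1, so H_0 ≅ Z.
  H_1: rank ker ∂_1 − rank ∂_2 = (21 − 6) − 13 = 2, and the invariant factors of ∂_2 are all 1, so H_1 ≅ Z^2.
  H_2: rank ker ∂_2 − rank ∂_3 = (14 − 13) − 0 = 1, and there is no ∂_3, so H_2 ≅ Z.

(K is a triangulation of the torus T^2.)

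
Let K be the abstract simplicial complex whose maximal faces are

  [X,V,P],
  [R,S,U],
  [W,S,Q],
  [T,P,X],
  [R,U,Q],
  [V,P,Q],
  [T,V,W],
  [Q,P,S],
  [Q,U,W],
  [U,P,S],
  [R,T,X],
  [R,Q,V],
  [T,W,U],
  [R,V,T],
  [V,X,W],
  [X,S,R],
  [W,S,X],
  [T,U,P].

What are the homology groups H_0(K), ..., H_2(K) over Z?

Fix the vertex order P < Q < R < S < T < U < V < W < X and write every simplex with vertices in increasing order. Then dim K = 2 and the simplices of K are:

  0-simplices (9): P, Q, R, S, T, U, V, W, X
  1-simplices (27): PQ, PS, PT, PU, PV, PX, QR, QS, QU, QV, QW, RS, RT, RU, RV, RX, SU, SW, SX, TU, TV, TW, TX, UW, VW, VX, WX
  2-simplices (18): PQS, PQV, PSU, PTU, PTX, PVX, QRU, QRV, QSW, QUW, RSU, RSX, RTV, RTX, SWX, TUW, TVW, VWX

so the chain groups are C_0 ≅ Z^9, C_1 ≅ Z^27, C_2 ≅ Z^18.

The boundary map ∂_1: C_1 → C_0 is given by ∂[p,q] = [q] − [p]. For instance
  ∂PQ = Q − P.
This gives a 9×27 integer matrix of rank 8; reducing to Smith normal form yields diagonal entries (1,1,1,1,1,1,1,1).

Boundary ∂_2: C_2 → C_1 maps a triangle to the signed sum of its edges. For instance
  ∂QRU = RU − QU + QR,
  ∂PVX = VX − PX + PV.
As a 27×18 matrix over Z this has rank 18, with invariant factors (1,1,1,1,1,1,1,1,1,1,1,1,1,1,1,1,1,2).

From H_k ≅ ker(∂_k) / im(∂_{k+1}) we obtain:

  H_0: rank C_0 − rank ∂_1 = 9 − 8 = 1, and the invariant factors of ∂_1 are all 1, so H_0 = Z.
  H_1: rank ker ∂_1 − rank ∂_2 = (27 − 8) − 18 = 1, and ∂_2 has invariant factor 2 > 1, so H_1 = Z ⊕ Z/2Z.
  H_2: rank ker ∂_2 − rank ∂_3 = (18 − 18) − 0 = 0, and there is no ∂_3, so H_2 = 0.

As a check, the Euler characteristic is 9 − 27 + 18 = 0, which agrees with 1 − 1 + 0 = 0.
(K is a triangulation of the Klein bottle.)

H_0 = Z,  H_1 = Z ⊕ Z/2Z,  H_2 = 0.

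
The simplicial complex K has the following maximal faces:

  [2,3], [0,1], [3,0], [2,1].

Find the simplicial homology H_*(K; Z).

K has 4 vertices, 4 edges.
rank ∂_0 = 0, rank ∂_1 = 3 ⇒ b_0 = 4 − 0 − 3 = 1; all invariant factors of ∂_1 are 1 so no torsion. So H_0 ≅ Z.
rank ∂_1 = 3, rank ∂_2 = 0 ⇒ b_1 = 4 − 3 − 0 = 1. So H_1 ≅ Z.

H_0 ≅ Z,  H_1 ≅ Z.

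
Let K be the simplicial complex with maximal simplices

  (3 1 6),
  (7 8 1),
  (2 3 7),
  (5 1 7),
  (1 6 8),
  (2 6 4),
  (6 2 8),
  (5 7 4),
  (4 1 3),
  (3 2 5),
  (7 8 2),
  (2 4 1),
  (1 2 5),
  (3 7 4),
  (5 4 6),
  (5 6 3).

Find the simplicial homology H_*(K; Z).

H_0 = Z,  H_1 = Z^2,  H_2 = Z.

Order the vertices as 1 < 2 < 3 < 4 < 5 < 6 < 7 < 8. Listing each simplex with vertices in this order, K has dimension 2 with simplices:

  0-simplices (8): [1], [2], [3], [4], [5], [6], [7], [8]
  1-simplices (24): (24 of them)
  2-simplices (16): [1,2,4], [1,2,5], [1,3,4], [1,3,6], [1,5,7], [1,6,8], [1,7,8], [2,3,5], [2,3,7], [2,4,6], [2,6,8], [2,7,8], [3,4,7], [3,5,6], [4,5,6], [4,5,7]

giving chain groups C_0 ≅ Z^8, C_1 ≅ Z^24, C_2 ≅ Z^16.

Boundary ∂_1: C_1 → C_0 is given by ∂[p,q] = [q] − [p]. For instance
  ∂[1,5] = [5] − [1].
The 8×24 boundary matrix has rank 7 and Smith normal form diag(1,1,1,1,1,1,1).

Boundary ∂_2: C_2 → C_1 maps a triangle to the signed sum of its edges. For instance
  ∂[1,3,4] = [3,4] − [1,4] + [1,3],
  ∂[3,5,6] = [5,6] − [3,6] + [3,5].
The 24×16 boundary matrix has rank 15 and Smith normal form diag(1,1,1,1,1,1,1,1,1,1,1,1,1,1,1).

Now H_k = ker ∂_k / im ∂_{k+1}, so:

  H_0: rank C_0 − rank ∂_1 = 8 − 7 = 1, and the invariant factors of ∂_1 are all 1, so H_0 ≅ Z.
  H_1: rank ker ∂_1 − rank ∂_2 = (24 − 7) − 15 = 2, and the invariant factors of ∂_2 are all 1, so H_1 ≅ Z^2.
  H_2: rank ker ∂_2 − rank ∂_3 = (16 − 15) − 0 = 1, and there is no ∂_3, so H_2 ≅ Z.

(K is a triangulation of the torus T^2.)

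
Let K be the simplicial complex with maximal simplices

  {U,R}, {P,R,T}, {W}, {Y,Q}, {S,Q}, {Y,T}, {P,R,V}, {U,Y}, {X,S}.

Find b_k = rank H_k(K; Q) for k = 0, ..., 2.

b_0 = 2, b_1 = 1, b_2 = 0.

Fix the vertex order P < Q < R < S < T < U < V < W < X < Y and write every simplex with vertices in increasing order. Then dim K = 2 and the simplices of K are:

  0-simplices (10): P, Q, R, S, T, U, V, W, X, Y
  1-simplices (11): PR, PT, PV, QS, QY, RT, RU, RV, SX, TY, UY
  2-simplices (2): PRT, PRV

so the chain groups are C_0 ≅ Z^10, C_1 ≅ Z^11, C_2 ≅ Z^2.

Boundary ∂_1: C_1 → C_0 is given by ∂[p,q] = [q] − [p].
The resulting 10×11 matrix has rank 8, and its Smith normal form has invariant factors (1,1,1,1,1,1,1,1).

The boundary map ∂_2: C_2 → C_1 maps a triangle to the signed sum of its edges. For instance
  ∂PRV = RV − PV + PR,
  ∂PRT = RT − PT + PR.
The resulting 11×2 matrix has rank 2, and its Smith normal form has invariant factors (1,1).

Computing H_k = (kernel of ∂_k) / (image of ∂_{k+1}):

  H_0: rank C_0 − rank ∂_1 = 10 − 8 = 2, and the invariant factors of ∂_1 are all 1, so H_0 ≅ Z^2.
  H_1: rank ker ∂_1 − rank ∂_2 = (11 − 8) − 2 = 1, and the invariant factors of ∂_2 are all 1, so H_1 ≅ Z.
  H_2: rank ker ∂_2 − rank ∂_3 = (2 − 2) − 0 = 0, and there is no ∂_3, so H_2 ≅ 0.

Hence the Betti numbers are b_0 = 2, b_1 = 1, b_2 = 0.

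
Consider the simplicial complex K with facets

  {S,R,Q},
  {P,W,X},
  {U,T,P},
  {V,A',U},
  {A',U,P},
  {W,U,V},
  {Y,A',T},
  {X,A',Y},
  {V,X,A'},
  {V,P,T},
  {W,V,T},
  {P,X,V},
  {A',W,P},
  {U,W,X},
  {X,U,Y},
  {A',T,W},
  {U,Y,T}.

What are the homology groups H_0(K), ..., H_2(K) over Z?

H_0 = Z^2,  H_1 = Z^2,  H_2 = Z.

We work with the vertex ordering P < Q < R < S < T < U < V < W < X < Y < A'. The simplices of K, each written with vertices in increasing order, are:

  0-simplices (11): [P], [Q], [R], [S], [T], [U], [V], [W], [X], [Y], [A']
  1-simplices (27): (27 of them)
  2-simplices (17): [P,T,U], [P,T,V], [P,U,A'], [P,V,X], [P,W,X], [P,W,A'], [Q,R,S], [T,U,Y], [T,V,W], [T,W,A'], [T,Y,A'], [U,V,W], [U,V,A'], [U,W,X], [U,X,Y], [V,X,A'], [X,Y,A']

giving chain groups C_0 ≅ Z^11, C_1 ≅ Z^27, C_2 ≅ Z^17.

Boundary ∂_1: C_1 → C_0 maps an edge to its endpoints' difference, ∂[p,q] = q − p.
As a 11×27 matrix over Z this has rank 9, with invariant factors (1,1,1,1,1,1,1,1,1).

∂_2: C_2 → C_1 acts by ∂[p,q,r] = [q,r] − [p,r] + [p,q]. For instance
  ∂[P,V,X] = [V,X] − [P,X] + [P,V],
  ∂[U,X,Y] = [X,Y] − [U,Y] + [U,X].
As a 27×17 matrix over Z this has rank 16, with invariant factors (1,1,1,1,1,1,1,1,1,1,1,1,1,1,1,1).

From H_k ≅ ker(∂_k) / im(∂_{k+1}) we obtain:

  H_0: rank C_0 − rank ∂_1 = 11 − 9 = 2, and the invariant factors of ∂_1 are all 1, so H_0 = Z^2.
  H_1: rank ker ∂_1 − rank ∂_2 = (27 − 9) − 16 = 2, and the invariant factors of ∂_2 are all 1, so H_1 = Z^2.
  H_2: rank ker ∂_2 − rank ∂_3 = (17 − 16) − 0 = 1, and there is no ∂_3, so H_2 = Z.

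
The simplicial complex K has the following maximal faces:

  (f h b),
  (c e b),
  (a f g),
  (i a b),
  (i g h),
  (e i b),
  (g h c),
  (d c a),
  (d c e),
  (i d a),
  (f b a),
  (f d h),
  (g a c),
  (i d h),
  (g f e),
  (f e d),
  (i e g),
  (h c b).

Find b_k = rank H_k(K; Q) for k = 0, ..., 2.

Order the vertices as a < b < c < d < e < f < g < h < i. Listing each simplex with vertices in this order, K has dimension 2 with simplices:

  0-simplices (9): a, b, c, d, e, f, g, h, i
  1-simplices (27): ab, ac, ad, af, ag, ai, bc, be, bf, bh, bi, cd, ce, cg, ch, de, df, dh, di, ef, eg, ei, fg, fh, gh, gi, hi
  2-simplices (18): abf, abi, acd, acg, adi, afg, bce, bch, bei, bfh, cde, cgh, def, dfh, dhi, efg, egi, ghi

giving chain groups C_0 ≅ Z^9, C_1 ≅ Z^27, C_2 ≅ Z^18.

Boundary ∂_1: C_1 → C_0 is given by ∂[p,q] = [q] − [p]. For instance
  ∂cd = d − c.
The 9×27 boundary matrix has rank 8 and Smith normal form diag(1,1,1,1,1,1,1,1).

Boundary ∂_2: C_2 → C_1 maps a triangle to the signed sum of its edges. For instance
  ∂egi = gi − ei + eg,
  ∂abf = bf − af + ab.
This gives a 27×18 integer matrix of rank 17; reducing to Smith normal form yields diagonal entries (1,1,1,1,1,1,1,1,1,1,1,1,1,1,1,1,1).

Computing H_k = (kernel of ∂_k) / (image of ∂_{k+1}):

  H_0: rank C_0 − rank ∂_1 = 9 − 8 = 1, and the invariant factors of ∂_1 are all 1, so H_0 = Z.
  H_1: rank ker ∂_1 − rank ∂_2 = (27 − 8) − 17 = 2, and the invariant factors of ∂_2 are all 1, so H_1 = Z^2.
  H_2: rank ker ∂_2 − rank ∂_3 = (18 − 17) − 0 = 1, and there is no ∂_3, so H_2 = Z.

Hence the Betti numbers are b_0 = 1, b_1 = 2, b_2 = 1.

b_0 = 1, b_1 = 2, b_2 = 1.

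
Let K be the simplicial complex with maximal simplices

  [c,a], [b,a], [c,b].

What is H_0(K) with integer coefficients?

Fix the vertex order a < b < c and write every simplex with vertices in increasing order. Then dim K = 1 and the simplices of K are:

  0-simplices (3): a, b, c
  1-simplices (3): ab, ac, bc

so the chain groups are C_0 ≅ Z^3, C_1 ≅ Z^3.

Boundary ∂_1: C_1 → C_0 maps an edge to its endpoints' difference, ∂[p,q] = q − p. For instance
  ∂ac = c − a.
The resulting 3×3 matrix has rank 2, and its Smith normal form has invariant factors (1,1).

Computing H_k = (kernel of ∂_k) / (image of ∂_{k+1}):

  H_0: rank C_0 − rank ∂_1 = 3 − 2 = 1, and the invariant factors of ∂_1 are all 1, so H_0 = Z.

H_0 = Z.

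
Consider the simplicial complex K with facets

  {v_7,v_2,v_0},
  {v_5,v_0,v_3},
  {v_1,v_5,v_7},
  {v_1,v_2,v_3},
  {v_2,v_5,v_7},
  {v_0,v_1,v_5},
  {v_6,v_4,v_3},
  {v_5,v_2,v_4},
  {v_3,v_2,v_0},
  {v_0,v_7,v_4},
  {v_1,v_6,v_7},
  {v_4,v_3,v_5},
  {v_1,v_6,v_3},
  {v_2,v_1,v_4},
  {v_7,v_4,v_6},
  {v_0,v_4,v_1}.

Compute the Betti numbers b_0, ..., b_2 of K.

b_0 = 1, b_1 = 2, b_2 = 1.

Take the total order v_0 < v_1 < v_2 < v_3 < v_4 < v_5 < v_6 < v_7 on the vertex set. Then K (dimension 2) consists of the simplices:

  0-simplices (8): [v_0], [v_1], [v_2], [v_3], [v_4], [v_5], [v_6], [v_7]
  1-simplices (24): (24 of them)
  2-simplices (16): (16 of them)

Hence C_0 ≅ Z^8, C_1 ≅ Z^24, C_2 ≅ Z^16.

The boundary map ∂_1: C_1 → C_0 is given by ∂[p,q] = [q] − [p].
The 8×24 boundary matrix has rank 7 and Smith normal form diag(1,1,1,1,1,1,1).

The boundary map ∂_2: C_2 → C_1 maps a triangle to the signed sum of its edges. For instance
  ∂[v_0,v_1,v_5] = [v_1,v_5] − [v_0,v_5] + [v_0,v_1],
  ∂[v_0,v_3,v_5] = [v_3,v_5] − [v_0,v_5] + [v_0,v_3].
The 24×16 boundary matrix has rank 15 and Smith normal form diag(1,1,1,1,1,1,1,1,1,1,1,1,1,1,1).

Computing H_k = (kernel of ∂_k) / (image of ∂_{k+1}):

  H_0: rank C_0 − rank ∂_1 = 8 − 7 = 1, and the invariant factors of ∂_1 are all 1, so H_0 = Z.
  H_1: rank ker ∂_1 − rank ∂_2 = (24 − 7) − 15 = 2, and the invariant factors of ∂_2 are all 1, so H_1 = Z^2.
  H_2: rank ker ∂_2 − rank ∂_3 = (16 − 15) − 0 = 1, and there is no ∂_3, so H_2 = Z.

(K is a triangulation of the torus T^2.)

Hence the Betti numbers are b_0 = 1, b_1 = 2, b_2 = 1.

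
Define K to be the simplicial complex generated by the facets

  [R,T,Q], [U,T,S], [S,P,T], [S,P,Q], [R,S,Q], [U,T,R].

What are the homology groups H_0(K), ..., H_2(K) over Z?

K has 6 vertices, 12 edges, 6 triangles.
rank ∂_0 = 0, rank ∂_1 = 5 ⇒ b_0 = 6 − 0 − 5 = 1; all invariant factors of ∂_1 are 1 so no torsion. So H_0 = Z.
rank ∂_1 = 5, rank ∂_2 = 6 ⇒ b_1 = 12 − 5 − 6 = 1; all invariant factors of ∂_2 are 1 so no torsion. So H_1 = Z.
rank ∂_2 = 6, rank ∂_3 = 0 ⇒ b_2 = 6 − 6 − 0 = 0. So H_2 = 0.

H_0 ≅ Z,  H_1 ≅ Z,  H_2 = 0.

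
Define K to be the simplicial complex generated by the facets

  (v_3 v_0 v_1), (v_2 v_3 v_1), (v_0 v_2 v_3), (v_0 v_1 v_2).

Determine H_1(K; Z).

Fix the vertex order v_0 < v_1 < v_2 < v_3 and write every simplex with vertices in increasing order. Then dim K = 2 and the simplices of K are:

  0-simplices (4): [v_0], [v_1], [v_2], [v_3]
  1-simplices (6): [v_0,v_1], [v_0,v_2], [v_0,v_3], [v_1,v_2], [v_1,v_3], [v_2,v_3]
  2-simplices (4): [v_0,v_1,v_2], [v_0,v_1,v_3], [v_0,v_2,v_3], [v_1,v_2,v_3]

so the chain groups are C_0 ≅ Z^4, C_1 ≅ Z^6, C_2 ≅ Z^4.

∂_1: C_1 → C_0 sends each edge [p,q] (with p < q) to q − p. For instance
  ∂[v_1,v_2] = [v_2] − [v_1].
The resulting 4×6 matrix has rank 3, and its Smith normal form has invariant factors (1,1,1).

Boundary ∂_2: C_2 → C_1 sends each 2-simplex [p,q,r] to [q,r] − [p,r] + [p,q]. For instance
  ∂[v_1,v_2,v_3] = [v_2,v_3] − [v_1,v_3] + [v_1,v_2],
  ∂[v_0,v_1,v_3] = [v_1,v_3] − [v_0,v_3] + [v_0,v_1].
This gives a 6×4 integer matrix of rank 3; reducing to Smith normal form yields diagonal entries (1,1,1).

Computing H_k = (kernel of ∂_k) / (image of ∂_{k+1}):

  H_1: rank ker ∂_1 − rank ∂_2 = (6 − 3) − 3 = 0, and the invariant factors of ∂_2 are all 1, so H_1 = 0.

H_1 ≅ 0.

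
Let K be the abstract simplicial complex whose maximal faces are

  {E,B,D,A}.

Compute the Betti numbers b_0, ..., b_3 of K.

b_0 = 1, b_1 = 0, b_2 = 0, b_3 = 0.

Take the total order A < B < D < E on the vertex set. Then K (dimension 3) consists of the simplices:

  0-simplices (4): A, B, D, E
  1-simplices (6): AB, AD, AE, BD, BE, DE
  2-simplices (4): ABD, ABE, ADE, BDE
  3-simplices (1): ABDE

so the chain groups are C_0 ≅ Z^4, C_1 ≅ Z^6, C_2 ≅ Z^4, C_3 ≅ Z^1.

∂_1: C_1 → C_0 is given by ∂[p,q] = [q] − [p]. For instance
  ∂BD = D − B.
The resulting 4×6 matrix has rank 3, and its Smith normal form has invariant factors (1,1,1).

The boundary map ∂_2: C_2 → C_1 sends each 2-simplex [p,q,r] to [q,r] − [p,r] + [p,q]. For instance
  ∂BDE = DE − BE + BD,
  ∂ABD = BD − AD + AB.
The resulting 6×4 matrix has rank 3, and its Smith normal form has invariant factors (1,1,1).

∂_3: C_3 → C_2 sends each 3-simplex σ to the alternating sum Σ_i (−1)^i (σ with its i-th vertex removed). For instance
  ∂ABDE = BDE − ADE + ABE − ABD.
This gives a 4×1 integer matrix of rank 1; reducing to Smith normal form yields diagonal entries (1).

Reading off H_k = ker ∂_k / im ∂_{k+1}:

  H_0: rank C_0 − rank ∂_1 = 4 − 3 = 1, and the invariant factors of ∂_1 are all 1, so H_0 ≅ Z.
  H_1: rank ker ∂_1 − rank ∂_2 = (6 − 3) − 3 = 0, and the invariant factors of ∂_2 are all 1, so H_1 ≅ 0.
  H_2: rank ker ∂_2 − rank ∂_3 = (4 − 3) − 1 = 0, and the invariant factors of ∂_3 are all 1, so H_2 ≅ 0.
  H_3: rank ker ∂_3 − rank ∂_4 = (1 − 1) − 0 = 0, and there is no ∂_4, so H_3 ≅ 0.

(K is a triangulation of the 3-simplex.)

Hence the Betti numbers are b_0 = 1, b_1 = 0, b_2 = 0, b_3 = 0.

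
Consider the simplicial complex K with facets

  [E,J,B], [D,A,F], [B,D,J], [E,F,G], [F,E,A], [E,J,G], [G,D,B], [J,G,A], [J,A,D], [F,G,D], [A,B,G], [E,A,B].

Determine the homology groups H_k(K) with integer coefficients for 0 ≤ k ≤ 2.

We work with the vertex ordering A < B < D < E < F < G < J. The simplices of K, each written with vertices in increasing order, are:

  0-simplices (7): A, B, D, E, F, G, J
  1-simplices (18): AB, AD, AE, AF, AG, AJ, BD, BE, BG, BJ, DF, DG, DJ, EF, EG, EJ, FG, GJ
  2-simplices (12): ABE, ABG, ADF, ADJ, AEF, AGJ, BDG, BDJ, BEJ, DFG, EFG, EGJ

giving chain groups C_0 ≅ Z^7, C_1 ≅ Z^18, C_2 ≅ Z^12.

∂_1: C_1 → C_0 sends each edge [p,q] (with p < q) to q − p.
The resulting 7×18 matrix has rank 6, and its Smith normal form has invariant factors (1,1,1,1,1,1).

∂_2: C_2 → C_1 maps a triangle to the signed sum of its edges. For instance
  ∂ADF = DF − AF + AD,
  ∂DFG = FG − DG + DF.
The resulting 18×12 matrix has rank 12, and its Smith normal form has invariant factors (1,1,1,1,1,1,1,1,1,1,1,2).

Reading off H_k = ker ∂_k / im ∂_{k+1}:

  H_0: rank C_0 − rank ∂_1 = 7 − 6 = 1, and the invariant factors of ∂_1 are all 1, so H_0 ≅ Z.
  H_1: rank ker ∂_1 − rank ∂_2 = (18 − 6) − 12 = 0, and ∂_2 has invariant factor 2 > 1, so H_1 ≅ Z/2.
  H_2: rank ker ∂_2 − rank ∂_3 = (12 − 12) − 0 = 0, and there is no ∂_3, so H_2 ≅ 0.

As a check, the Euler characteristic is 7 − 18 + 12 = 1, which agrees with 1 − 0 + 0 = 1.
(K is a triangulation of the real projective plane RP^2.)

H_0 = Z,  H_1 = Z/2,  H_2 = 0.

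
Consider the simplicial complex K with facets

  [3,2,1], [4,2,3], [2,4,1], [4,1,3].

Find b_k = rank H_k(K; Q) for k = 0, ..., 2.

Fix the vertex order 1 < 2 < 3 < 4 and write every simplex with vertices in increasing order. Then dim K = 2 and the simplices of K are:

  0-simplices (4): [1], [2], [3], [4]
  1-simplices (6): [1,2], [1,3], [1,4], [2,3], [2,4], [3,4]
  2-simplices (4): [1,2,3], [1,2,4], [1,3,4], [2,3,4]

so the chain groups are C_0 ≅ Z^4, C_1 ≅ Z^6, C_2 ≅ Z^4.

∂_1: C_1 → C_0 maps an edge to its endpoints' difference, ∂[p,q] = q − p. For instance
  ∂[1,4] = [4] − [1].
This gives a 4×6 integer matrix of rank 3; reducing to Smith normal form yields diagonal entries (1,1,1).

Boundary ∂_2: C_2 → C_1 acts by ∂[p,q,r] = [q,r] − [p,r] + [p,q]. For instance
  ∂[1,3,4] = [3,4] − [1,4] + [1,3],
  ∂[1,2,3] = [2,3] − [1,3] + [1,2].
This gives a 6×4 integer matrix of rank 3; reducing to Smith normal form yields diagonal entries (1,1,1).

Now H_k = ker ∂_k / im ∂_{k+1}, so:

  H_0: rank C_0 − rank ∂_1 = 4 − 3 = 1, and the invariant factors of ∂_1 are all 1, so H_0 ≅ Z.
  H_1: rank ker ∂_1 − rank ∂_2 = (6 − 3) − 3 = 0, and the invariant factors of ∂_2 are all 1, so H_1 ≅ 0.
  H_2: rank ker ∂_2 − rank ∂_3 = (4 − 3) − 0 = 1, and there is no ∂_3, so H_2 ≅ Z.

Hence the Betti numbers are b_0 = 1, b_1 = 0, b_2 = 1.

b_0 = 1, b_1 = 0, b_2 = 1.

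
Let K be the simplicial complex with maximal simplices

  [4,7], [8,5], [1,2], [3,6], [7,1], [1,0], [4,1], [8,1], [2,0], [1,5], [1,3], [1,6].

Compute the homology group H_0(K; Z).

H_0 = Z.

Fix the vertex order 0 < 1 < 2 < 3 < 4 < 5 < 6 < 7 < 8 and write every simplex with vertices in increasing order. Then dim K = 1 and the simplices of K are:

  0-simplices (9): [0], [1], [2], [3], [4], [5], [6], [7], [8]
  1-simplices (12): [0,1], [0,2], [1,2], [1,3], [1,4], [1,5], [1,6], [1,7], [1,8], [3,6], [4,7], [5,8]

so the chain groups are C_0 ≅ Z^9, C_1 ≅ Z^12.

Boundary ∂_1: C_1 → C_0 sends each edge [p,q] (with p < q) to q − p. For instance
  ∂[5,8] = [8] − [5].
This gives a 9×12 integer matrix of rank 8; reducing to Smith normal form yields diagonal entries (1,1,1,1,1,1,1,1).

Reading off H_k = ker ∂_k / im ∂_{k+1}:

  H_0: rank C_0 − rank ∂_1 = 9 − 8 = 1, and the invariant factors of ∂_1 are all 1, so H_0 ≅ Z.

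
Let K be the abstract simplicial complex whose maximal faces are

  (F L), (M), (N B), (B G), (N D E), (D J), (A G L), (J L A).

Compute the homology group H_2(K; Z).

We work with the vertex ordering A < B < D < E < F < G < J < L < M < N. The simplices of K, each written with vertices in increasing order, are:

  0-simplices (10): A, B, D, E, F, G, J, L, M, N
  1-simplices (12): AG, AJ, AL, BG, BN, DE, DJ, DN, EN, FL, GL, JL
  2-simplices (3): AGL, AJL, DEN

so the chain groups are C_0 ≅ Z^10, C_1 ≅ Z^12, C_2 ≅ Z^3.

Boundary ∂_1: C_1 → C_0 is given by ∂[p,q] = [q] − [p].
As a 10×12 matrix over Z this has rank 8, with invariant factors (1,1,1,1,1,1,1,1).

∂_2: C_2 → C_1 maps a triangle to the signed sum of its edges. For instance
  ∂AJL = JL − AL + AJ,
  ∂AGL = GL − AL + AG.
As a 12×3 matrix over Z this has rank 3, with invariant factors (1,1,1).

Reading off H_k = ker ∂_k / im ∂_{k+1}:

  H_2: rank ker ∂_2 − rank ∂_3 = (3 − 3) − 0 = 0, and there is no ∂_3, so H_2 = 0.

H_2 ≅ 0.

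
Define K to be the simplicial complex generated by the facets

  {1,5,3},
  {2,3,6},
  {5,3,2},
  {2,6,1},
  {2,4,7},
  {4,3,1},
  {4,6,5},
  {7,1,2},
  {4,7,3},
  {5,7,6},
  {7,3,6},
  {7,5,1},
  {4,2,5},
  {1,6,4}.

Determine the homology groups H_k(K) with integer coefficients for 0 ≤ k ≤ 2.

H_0 = Z,  H_1 = Z^2,  H_2 = Z.

Order the vertices as 1 < 2 < 3 < 4 < 5 < 6 < 7. Listing each simplex with vertices in this order, K has dimension 2 with simplices:

  0-simplices (7): [1], [2], [3], [4], [5], [6], [7]
  1-simplices (21): [1,2], [1,3], [1,4], [1,5], [1,6], [1,7], [2,3], [2,4], [2,5], [2,6], [2,7], [3,4], [3,5], [3,6], [3,7], [4,5], [4,6], [4,7], [5,6], [5,7], [6,7]
  2-simplices (14): [1,2,6], [1,2,7], [1,3,4], [1,3,5], [1,4,6], [1,5,7], [2,3,5], [2,3,6], [2,4,5], [2,4,7], [3,4,7], [3,6,7], [4,5,6], [5,6,7]

giving chain groups C_0 ≅ Z^7, C_1 ≅ Z^21, C_2 ≅ Z^14.

∂_1: C_1 → C_0 is given by ∂[p,q] = [q] − [p]. For instance
  ∂[2,3] = [3] − [2].
The 7×21 boundary matrix has rank 6 and Smith normal form diag(1,1,1,1,1,1).

The boundary map ∂_2: C_2 → C_1 acts by ∂[p,q,r] = [q,r] − [p,r] + [p,q]. For instance
  ∂[1,3,5] = [3,5] − [1,5] + [1,3],
  ∂[3,4,7] = [4,7] − [3,7] + [3,4].
The resulting 21×14 matrix has rank 13, and its Smith normal form has invariant factors (1,1,1,1,1,1,1,1,1,1,1,1,1).

Reading off H_k = ker ∂_k / im ∂_{k+1}:

  H_0: rank C_0 − rank ∂_1 = 7 − 6 = 1, and the invariant factors of ∂_1 are all 1, so H_0 ≅ Z.
  H_1: rank ker ∂_1 − rank ∂_2 = (21 − 6) − 13 = 2, and the invariant factors of ∂_2 are all 1, so H_1 ≅ Z^2.
  H_2: rank ker ∂_2 − rank ∂_3 = (14 − 13) − 0 = 1, and there is no ∂_3, so H_2 ≅ Z.

(K is a triangulation of the torus T^2.)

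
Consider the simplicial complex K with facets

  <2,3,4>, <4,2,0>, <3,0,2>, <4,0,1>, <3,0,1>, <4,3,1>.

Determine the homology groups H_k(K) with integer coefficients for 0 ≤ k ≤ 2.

Take the total order 0 < 1 < 2 < 3 < 4 on the vertex set. Then K (dimension 2) consists of the simplices:

  0-simplices (5): [0], [1], [2], [3], [4]
  1-simplices (9): [0,1], [0,2], [0,3], [0,4], [1,3], [1,4], [2,3], [2,4], [3,4]
  2-simplices (6): [0,1,3], [0,1,4], [0,2,3], [0,2,4], [1,3,4], [2,3,4]

giving chain groups C_0 ≅ Z^5, C_1 ≅ Z^9, C_2 ≅ Z^6.

The boundary map ∂_1: C_1 → C_0 is given by ∂[p,q] = [q] − [p]. For instance
  ∂[2,3] = [3] − [2].
The 5×9 boundary matrix has rank 4 and Smith normal form diag(1,1,1,1).

Boundary ∂_2: C_2 → C_1 maps a triangle to the signed sum of its edges. For instance
  ∂[0,1,4] = [1,4] − [0,4] + [0,1],
  ∂[0,2,4] = [2,4] − [0,4] + [0,2].
The resulting 9×6 matrix has rank 5, and its Smith normal form has invariant factors (1,1,1,1,1).

From H_k ≅ ker(∂_k) / im(∂_{k+1}) we obtain:

  H_0: rank C_0 − rank ∂_1 = 5 − 4 = 1, and the invariant factors of ∂_1 are all 1, so H_0 ≅ Z.
  H_1: rank ker ∂_1 − rank ∂_2 = (9 − 4) − 5 = 0, and the invariant factors of ∂_2 are all 1, so H_1 ≅ 0.
  H_2: rank ker ∂_2 − rank ∂_3 = (6 − 5) − 0 = 1, and there is no ∂_3, so H_2 ≅ Z.

H_0 = Z,  H_1 = 0,  H_2 = Z.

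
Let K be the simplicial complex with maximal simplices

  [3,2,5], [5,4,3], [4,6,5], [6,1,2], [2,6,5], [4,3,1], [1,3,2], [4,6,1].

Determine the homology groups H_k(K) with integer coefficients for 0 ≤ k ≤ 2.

H_0 ≅ Z,  H_1 = 0,  H_2 ≅ Z.

We work with the vertex ordering 1 < 2 < 3 < 4 < 5 < 6. The simplices of K, each written with vertices in increasing order, are:

  0-simplices (6): [1], [2], [3], [4], [5], [6]
  1-simplices (12): [1,2], [1,3], [1,4], [1,6], [2,3], [2,5], [2,6], [3,4], [3,5], [4,5], [4,6], [5,6]
  2-simplices (8): [1,2,3], [1,2,6], [1,3,4], [1,4,6], [2,3,5], [2,5,6], [3,4,5], [4,5,6]

so the chain groups are C_0 ≅ Z^6, C_1 ≅ Z^12, C_2 ≅ Z^8.

Boundary ∂_1: C_1 → C_0 is given by ∂[p,q] = [q] − [p].
As a 6×12 matrix over Z this has rank 5, with invariant factors (1,1,1,1,1).

The boundary map ∂_2: C_2 → C_1 sends each 2-simplex [p,q,r] to [q,r] − [p,r] + [p,q]. For instance
  ∂[4,5,6] = [5,6] − [4,6] + [4,5],
  ∂[1,3,4] = [3,4] − [1,4] + [1,3].
This gives a 12×8 integer matrix of rank 7; reducing to Smith normal form yields diagonal entries (1,1,1,1,1,1,1).

Reading off H_k = ker ∂_k / im ∂_{k+1}:

  H_0: rank C_0 − rank ∂_1 = 6 − 5 = 1, and the invariant factors of ∂_1 are all 1, so H_0 ≅ Z.
  H_1: rank ker ∂_1 − rank ∂_2 = (12 − 5) − 7 = 0, and the invariant factors of ∂_2 are all 1, so H_1 ≅ 0.
  H_2: rank ker ∂_2 − rank ∂_3 = (8 − 7) − 0 = 1, and there is no ∂_3, so H_2 ≅ Z.

(K is a triangulation of the 2-sphere S^2.)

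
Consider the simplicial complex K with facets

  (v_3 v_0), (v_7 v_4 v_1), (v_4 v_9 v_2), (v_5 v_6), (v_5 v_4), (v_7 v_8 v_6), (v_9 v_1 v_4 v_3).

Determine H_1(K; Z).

Fix the vertex order v_0 < v_1 < v_2 < v_3 < v_4 < v_5 < v_6 < v_7 < v_8 < v_9 and write every simplex with vertices in increasing order. Then dim K = 3 and the simplices of K are:

  0-simplices (10): [v_0], [v_1], [v_2], [v_3], [v_4], [v_5], [v_6], [v_7], [v_8], [v_9]
  1-simplices (16): (16 of them)
  2-simplices (7): [v_1,v_3,v_4], [v_1,v_3,v_9], [v_1,v_4,v_7], [v_1,v_4,v_9], [v_2,v_4,v_9], [v_3,v_4,v_9], [v_6,v_7,v_8]
  3-simplices (1): [v_1,v_3,v_4,v_9]

Hence C_0 ≅ Z^10, C_1 ≅ Z^16, C_2 ≅ Z^7, C_3 ≅ Z^1.

Boundary ∂_1: C_1 → C_0 is given by ∂[p,q] = [q] − [p]. For instance
  ∂[v_1,v_7] = [v_7] − [v_1].
As a 10×16 matrix over Z this has rank 9, with invariant factors (1,1,1,1,1,1,1,1,1).

Boundary ∂_2: C_2 → C_1 acts by ∂[p,q,r] = [q,r] − [p,r] + [p,q]. For instance
  ∂[v_2,v_4,v_9] = [v_4,v_9] − [v_2,v_9] + [v_2,v_4],
  ∂[v_6,v_7,v_8] = [v_7,v_8] − [v_6,v_8] + [v_6,v_7].
The resulting 16×7 matrix has rank 6, and its Smith normal form has invariant factors (1,1,1,1,1,1).

Boundary ∂_3: C_3 → C_2 sends each 3-simplex σ to the alternating sum Σ_i (−1)^i (σ with its i-th vertex removed). For instance
  ∂[v_1,v_3,v_4,v_9] = [v_3,v_4,v_9] − [v_1,v_4,v_9] + [v_1,v_3,v_9] − [v_1,v_3,v_4].
The resulting 7×1 matrix has rank 1, and its Smith normal form has invariant factors (1).

Reading off H_k = ker ∂_k / im ∂_{k+1}:

  H_1: rank ker ∂_1 − rank ∂_2 = (16 − 9) − 6 = 1, and the invariant factors of ∂_2 are all 1, so H_1 ≅ Z.

H_1 ≅ Z.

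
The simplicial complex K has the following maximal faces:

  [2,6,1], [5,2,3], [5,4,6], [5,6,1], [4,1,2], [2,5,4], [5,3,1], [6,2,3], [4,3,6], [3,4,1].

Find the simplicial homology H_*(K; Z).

H_0 ≅ Z,  H_1 ≅ Z/2,  H_2 = 0.

We work with the vertex ordering 1 < 2 < 3 < 4 < 5 < 6. The simplices of K, each written with vertices in increasing order, are:

  0-simplices (6): [1], [2], [3], [4], [5], [6]
  1-simplices (15): [1,2], [1,3], [1,4], [1,5], [1,6], [2,3], [2,4], [2,5], [2,6], [3,4], [3,5], [3,6], [4,5], [4,6], [5,6]
  2-simplices (10): [1,2,4], [1,2,6], [1,3,4], [1,3,5], [1,5,6], [2,3,5], [2,3,6], [2,4,5], [3,4,6], [4,5,6]

so the chain groups are C_0 ≅ Z^6, C_1 ≅ Z^15, C_2 ≅ Z^10.

∂_1: C_1 → C_0 sends each edge [p,q] (with p < q) to q − p. For instance
  ∂[2,5] = [5] − [2].
As a 6×15 matrix over Z this has rank 5, with invariant factors (1,1,1,1,1).

The boundary map ∂_2: C_2 → C_1 acts by ∂[p,q,r] = [q,r] − [p,r] + [p,q]. For instance
  ∂[1,2,6] = [2,6] − [1,6] + [1,2],
  ∂[1,3,5] = [3,5] − [1,5] + [1,3].
The resulting 15×10 matrix has rank 10, and its Smith normal form has invariant factors (1,1,1,1,1,1,1,1,1,2).

From H_k ≅ ker(∂_k) / im(∂_{k+1}) we obtain:

  H_0: rank C_0 − rank ∂_1 = 6 − 5 = 1, and the invariant factors of ∂_1 are all 1, so H_0 ≅ Z.
  H_1: rank ker ∂_1 − rank ∂_2 = (15 − 5) − 10 = 0, and ∂_2 has invariant factor 2 > 1, so H_1 ≅ Z/2.
  H_2: rank ker ∂_2 − rank ∂_3 = (10 − 10) − 0 = 0, and there is no ∂_3, so H_2 ≅ 0.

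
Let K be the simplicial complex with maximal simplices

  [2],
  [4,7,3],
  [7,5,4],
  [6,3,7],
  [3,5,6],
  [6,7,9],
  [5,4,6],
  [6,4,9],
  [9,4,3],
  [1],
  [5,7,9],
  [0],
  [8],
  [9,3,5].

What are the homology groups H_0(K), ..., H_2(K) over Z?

H_0 ≅ Z^5,  H_1 ≅ Z/2Z,  H_2 = 0.

Fix the vertex order 0 < 1 < 2 < 3 < 4 < 5 < 6 < 7 < 8 < 9 and write every simplex with vertices in increasing order. Then dim K = 2 and the simplices of K are:

  0-simplices (10): [0], [1], [2], [3], [4], [5], [6], [7], [8], [9]
  1-simplices (15): [3,4], [3,5], [3,6], [3,7], [3,9], [4,5], [4,6], [4,7], [4,9], [5,6], [5,7], [5,9], [6,7], [6,9], [7,9]
  2-simplices (10): [3,4,7], [3,4,9], [3,5,6], [3,5,9], [3,6,7], [4,5,6], [4,5,7], [4,6,9], [5,7,9], [6,7,9]

giving chain groups C_0 ≅ Z^10, C_1 ≅ Z^15, C_2 ≅ Z^10.

The boundary map ∂_1: C_1 → C_0 is given by ∂[p,q] = [q] − [p]. For instance
  ∂[4,9] = [9] − [4].
As a 10×15 matrix over Z this has rank 5, with invariant factors (1,1,1,1,1).

The boundary map ∂_2: C_2 → C_1 sends each 2-simplex [p,q,r] to [q,r] − [p,r] + [p,q]. For instance
  ∂[5,7,9] = [7,9] − [5,9] + [5,7],
  ∂[3,6,7] = [6,7] − [3,7] + [3,6].
This gives a 15×10 integer matrix of rank 10; reducing to Smith normal form yields diagonal entries (1,1,1,1,1,1,1,1,1,2).

Computing H_k = (kernel of ∂_k) / (image of ∂_{k+1}):

  H_0: rank C_0 − rank ∂_1 = 10 − 5 = 5, and the invariant factors of ∂_1 are all 1, so H_0 = Z^5.
  H_1: rank ker ∂_1 − rank ∂_2 = (15 − 5) − 10 = 0, and ∂_2 has invariant factor 2 > 1, so H_1 = Z/2Z.
  H_2: rank ker ∂_2 − rank ∂_3 = (10 − 10) − 0 = 0, and there is no ∂_3, so H_2 = 0.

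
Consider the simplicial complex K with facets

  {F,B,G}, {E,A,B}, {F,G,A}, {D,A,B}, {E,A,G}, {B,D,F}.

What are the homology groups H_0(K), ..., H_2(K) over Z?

H_0 = Z,  H_1 = Z,  H_2 = 0.

K has 6 vertices, 12 edges, 6 triangles.
rank ∂_0 = 0, rank ∂_1 = 5 ⇒ b_0 = 6 − 0 − 5 = 1; all invariant factors of ∂_1 are 1 so no torsion. So H_0 = Z.
rank ∂_1 = 5, rank ∂_2 = 6 ⇒ b_1 = 12 − 5 − 6 = 1; all invariant factors of ∂_2 are 1 so no torsion. So H_1 = Z.
rank ∂_2 = 6, rank ∂_3 = 0 ⇒ b_2 = 6 − 6 − 0 = 0. So H_2 = 0.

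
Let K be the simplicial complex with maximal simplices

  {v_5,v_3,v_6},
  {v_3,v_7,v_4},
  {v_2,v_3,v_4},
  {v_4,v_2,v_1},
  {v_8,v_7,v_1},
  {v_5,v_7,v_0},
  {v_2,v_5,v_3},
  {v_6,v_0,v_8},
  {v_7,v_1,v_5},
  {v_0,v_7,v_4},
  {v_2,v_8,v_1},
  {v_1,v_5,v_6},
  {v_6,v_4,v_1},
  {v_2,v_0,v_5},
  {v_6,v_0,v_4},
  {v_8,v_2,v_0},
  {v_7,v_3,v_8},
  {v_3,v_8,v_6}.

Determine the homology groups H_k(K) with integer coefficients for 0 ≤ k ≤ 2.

H_0 = Z,  H_1 = Z^2,  H_2 = Z.

Fix the vertex order v_0 < v_1 < v_2 < v_3 < v_4 < v_5 < v_6 < v_7 < v_8 and write every simplex with vertices in increasing order. Then dim K = 2 and the simplices of K are:

  0-simplices (9): [v_0], [v_1], [v_2], [v_3], [v_4], [v_5], [v_6], [v_7], [v_8]
  1-simplices (27): (27 of them)
  2-simplices (18): (18 of them)

Hence C_0 ≅ Z^9, C_1 ≅ Z^27, C_2 ≅ Z^18.

∂_1: C_1 → C_0 maps an edge to its endpoints' difference, ∂[p,q] = q − p.
As a 9×27 matrix over Z this has rank 8, with invariant factors (1,1,1,1,1,1,1,1).

The boundary map ∂_2: C_2 → C_1 acts by ∂[p,q,r] = [q,r] − [p,r] + [p,q]. For instance
  ∂[v_1,v_2,v_8] = [v_2,v_8] − [v_1,v_8] + [v_1,v_2],
  ∂[v_3,v_5,v_6] = [v_5,v_6] − [v_3,v_6] + [v_3,v_5].
The 27×18 boundary matrix has rank 17 and Smith normal form diag(1,1,1,1,1,1,1,1,1,1,1,1,1,1,1,1,1).

Computing H_k = (kernel of ∂_k) / (image of ∂_{k+1}):

  H_0: rank C_0 − rank ∂_1 = 9 − 8 = 1, and the invariant factors of ∂_1 are all 1, so H_0 ≅ Z.
  H_1: rank ker ∂_1 − rank ∂_2 = (27 − 8) − 17 = 2, and the invariant factors of ∂_2 are all 1, so H_1 ≅ Z^2.
  H_2: rank ker ∂_2 − rank ∂_3 = (18 − 17) − 0 = 1, and there is no ∂_3, so H_2 ≅ Z.

As a check, the Euler characteristic is 9 − 27 + 18 = 0, which agrees with 1 − 2 + 1 = 0.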